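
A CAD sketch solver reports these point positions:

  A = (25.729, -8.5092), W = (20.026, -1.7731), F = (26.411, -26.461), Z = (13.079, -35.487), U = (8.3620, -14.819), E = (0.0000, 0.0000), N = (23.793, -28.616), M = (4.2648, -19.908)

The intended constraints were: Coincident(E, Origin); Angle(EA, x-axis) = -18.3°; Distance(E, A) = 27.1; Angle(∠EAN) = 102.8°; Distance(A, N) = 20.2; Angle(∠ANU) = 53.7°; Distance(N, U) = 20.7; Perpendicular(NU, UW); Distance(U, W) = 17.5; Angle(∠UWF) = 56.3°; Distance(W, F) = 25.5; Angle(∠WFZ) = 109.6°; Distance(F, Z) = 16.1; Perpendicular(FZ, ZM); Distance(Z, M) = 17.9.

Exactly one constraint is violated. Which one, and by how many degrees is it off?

Perpendicular(FZ, ZM) — off by 4.60°.

E = (0.00, 0.00) ✓; EA at -18.30° ✓; |EA| = 27.10 ✓; ∠EAN = 102.8° ✓; |AN| = 20.20 ✓; ∠ANU = 53.70° ✓; |NU| = 20.70 ✓; ∠(NU, UW) = 90.00° ✓; |UW| = 17.50 ✓; ∠UWF = 56.30° ✓; |WF| = 25.50 ✓; ∠WFZ = 109.6° ✓; |FZ| = 16.10 ✓; ∠(FZ, ZM) = 94.60° ✗; |ZM| = 17.90 ✓.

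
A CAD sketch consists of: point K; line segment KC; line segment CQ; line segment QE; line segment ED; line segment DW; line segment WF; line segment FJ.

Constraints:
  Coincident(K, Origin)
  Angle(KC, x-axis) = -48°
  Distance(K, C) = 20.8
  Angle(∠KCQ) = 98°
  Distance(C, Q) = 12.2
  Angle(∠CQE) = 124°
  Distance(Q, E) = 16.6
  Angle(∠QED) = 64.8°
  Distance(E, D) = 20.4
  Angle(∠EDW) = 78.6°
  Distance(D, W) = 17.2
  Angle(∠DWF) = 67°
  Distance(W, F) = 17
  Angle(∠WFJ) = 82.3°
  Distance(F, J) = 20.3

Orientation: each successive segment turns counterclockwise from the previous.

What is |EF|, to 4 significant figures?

7.842

K is at the origin; KC runs at -48.0° with length 20.8, so C = (13.92, -15.46). ∠KCQ = 98.0° gives CQ at 34.00° from the x-axis; with |CQ| = 12.2, Q = (24.03, -8.635). ∠CQE = 124.0° gives QE at 90.00° from the x-axis; with |QE| = 16.6, E = (24.03, 7.965). ∠QED = 64.8° gives ED at -154.8° from the x-axis; with |ED| = 20.4, D = (5.574, -0.7212). ∠EDW = 78.6° gives DW at -53.40° from the x-axis; with |DW| = 17.2, W = (15.83, -14.53). ∠DWF = 67.0° gives WF at 59.60° from the x-axis; with |WF| = 17.0, F = (24.43, 0.1331). Then |EF| = |F − E| = 7.842.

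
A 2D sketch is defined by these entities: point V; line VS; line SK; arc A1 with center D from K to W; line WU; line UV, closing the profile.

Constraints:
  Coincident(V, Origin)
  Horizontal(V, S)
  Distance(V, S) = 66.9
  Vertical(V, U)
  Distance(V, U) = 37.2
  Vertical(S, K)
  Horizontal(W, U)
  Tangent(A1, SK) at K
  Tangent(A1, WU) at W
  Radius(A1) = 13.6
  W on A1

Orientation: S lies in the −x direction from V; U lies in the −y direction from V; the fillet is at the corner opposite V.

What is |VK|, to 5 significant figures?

70.941

V is at the origin; V and S share the same y with |VS| = 66.9 and S on the −x side, so S = (-66.900, 0.0000). V and U share the same x with |VU| = 37.2 and U on the −y side, so U = (0.0000, -37.200). The virtual corner opposite V is at (-66.900, -37.200). Since A1 is tangent to SK there, DK ⟂ SK and since A1 is tangent to WU there, DW ⟂ WU, with radius 13.6, so the center D sits 13.6 in from both sides at D = (-53.300, -23.600). That places the tangent points at K = (-66.900, -23.600) on SK and W = (-53.300, -37.200) on WU. Then |VK| = |K − V| = 70.941.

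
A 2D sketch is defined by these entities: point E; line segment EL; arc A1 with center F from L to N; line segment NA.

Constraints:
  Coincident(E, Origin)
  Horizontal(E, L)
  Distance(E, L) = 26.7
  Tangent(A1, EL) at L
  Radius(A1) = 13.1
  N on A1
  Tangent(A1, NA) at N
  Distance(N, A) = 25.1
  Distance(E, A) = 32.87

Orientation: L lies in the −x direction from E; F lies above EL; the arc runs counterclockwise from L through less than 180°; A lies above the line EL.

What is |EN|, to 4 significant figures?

16.79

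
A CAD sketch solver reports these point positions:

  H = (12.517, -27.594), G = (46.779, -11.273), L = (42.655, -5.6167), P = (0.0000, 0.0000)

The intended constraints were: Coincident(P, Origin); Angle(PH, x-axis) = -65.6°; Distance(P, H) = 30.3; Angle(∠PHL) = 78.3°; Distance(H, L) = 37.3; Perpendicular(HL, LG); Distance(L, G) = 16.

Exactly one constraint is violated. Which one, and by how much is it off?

Distance(L, G) = 16 — off by 9.00.

P = (0.00, 0.00) ✓; PH at -65.60° ✓; |PH| = 30.30 ✓; ∠PHL = 78.30° ✓; |HL| = 37.30 ✓; ∠(HL, LG) = 90.00° ✓; |LG| = 7.000 ✗.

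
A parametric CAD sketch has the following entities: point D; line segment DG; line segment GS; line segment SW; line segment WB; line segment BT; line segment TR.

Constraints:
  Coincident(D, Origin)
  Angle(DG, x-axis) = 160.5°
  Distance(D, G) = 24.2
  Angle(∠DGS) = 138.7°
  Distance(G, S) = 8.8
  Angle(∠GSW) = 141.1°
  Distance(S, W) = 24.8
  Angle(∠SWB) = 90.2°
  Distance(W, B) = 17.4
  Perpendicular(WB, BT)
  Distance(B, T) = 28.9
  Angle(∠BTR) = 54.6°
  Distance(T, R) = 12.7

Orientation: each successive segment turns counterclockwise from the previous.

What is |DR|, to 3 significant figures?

26.4

D is at the origin; DG runs at 160.5° with length 24.2, so G = (-22.8, 8.08). ∠DGS = 138.7° gives GS at -158° from the x-axis; with |GS| = 8.8, S = (-31.0, 4.81). ∠GSW = 141.1° gives SW at -119° from the x-axis; with |SW| = 24.8, W = (-43.1, -16.8). ∠SWB = 90.2° gives WB at -29.5° from the x-axis; with |WB| = 17.4, B = (-28.0, -25.4). WB ⟂ BT, so BT runs at 60.5°; with |BT| = 28.9, T = (-13.7, -0.232). ∠BTR = 54.6° gives TR at -174° from the x-axis; with |TR| = 12.7, R = (-26.4, -1.54). Then |DR| = |R − D| = 26.4.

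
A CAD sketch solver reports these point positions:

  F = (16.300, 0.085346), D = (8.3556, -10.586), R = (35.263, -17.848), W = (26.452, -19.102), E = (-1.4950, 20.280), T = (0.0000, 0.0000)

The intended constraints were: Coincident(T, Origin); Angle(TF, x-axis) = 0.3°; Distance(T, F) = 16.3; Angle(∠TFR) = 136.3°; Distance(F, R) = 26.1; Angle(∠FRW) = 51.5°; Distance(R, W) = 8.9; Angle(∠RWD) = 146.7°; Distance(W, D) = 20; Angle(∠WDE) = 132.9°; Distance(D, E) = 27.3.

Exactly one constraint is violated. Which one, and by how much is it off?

Distance(D, E) = 27.3 — off by 5.10.

T = (0.00, 0.00) ✓; TF at 0.3000° ✓; |TF| = 16.30 ✓; ∠TFR = 136.3° ✓; |FR| = 26.10 ✓; ∠FRW = 51.50° ✓; |RW| = 8.900 ✓; ∠RWD = 146.7° ✓; |WD| = 20.00 ✓; ∠WDE = 132.9° ✓; |DE| = 32.40 ✗.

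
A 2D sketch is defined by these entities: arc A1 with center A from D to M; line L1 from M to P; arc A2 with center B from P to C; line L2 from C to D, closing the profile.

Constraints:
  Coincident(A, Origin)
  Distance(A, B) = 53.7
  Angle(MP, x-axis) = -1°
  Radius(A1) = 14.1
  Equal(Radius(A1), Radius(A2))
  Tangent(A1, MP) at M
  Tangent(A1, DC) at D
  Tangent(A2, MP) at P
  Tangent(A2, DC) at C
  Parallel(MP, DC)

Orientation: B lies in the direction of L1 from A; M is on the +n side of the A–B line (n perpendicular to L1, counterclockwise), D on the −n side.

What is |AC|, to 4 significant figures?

55.52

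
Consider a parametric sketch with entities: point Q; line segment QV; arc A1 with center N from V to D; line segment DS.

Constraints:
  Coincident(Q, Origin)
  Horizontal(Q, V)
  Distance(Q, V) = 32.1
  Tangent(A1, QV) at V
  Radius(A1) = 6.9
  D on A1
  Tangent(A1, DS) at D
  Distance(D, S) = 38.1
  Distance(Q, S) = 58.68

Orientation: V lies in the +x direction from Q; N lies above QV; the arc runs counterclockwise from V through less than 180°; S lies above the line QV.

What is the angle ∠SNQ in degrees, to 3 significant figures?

110°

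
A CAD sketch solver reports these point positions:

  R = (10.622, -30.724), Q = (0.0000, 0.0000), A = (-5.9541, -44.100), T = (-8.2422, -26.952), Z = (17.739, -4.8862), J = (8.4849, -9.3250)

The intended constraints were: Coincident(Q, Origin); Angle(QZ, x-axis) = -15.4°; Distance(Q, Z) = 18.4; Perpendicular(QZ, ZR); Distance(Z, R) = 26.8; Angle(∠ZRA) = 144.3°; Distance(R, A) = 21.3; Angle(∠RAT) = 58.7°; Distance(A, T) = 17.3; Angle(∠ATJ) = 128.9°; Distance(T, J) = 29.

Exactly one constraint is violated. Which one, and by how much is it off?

Distance(T, J) = 29 — off by 4.70.

Q = (0.00, 0.00) ✓; QZ at -15.40° ✓; |QZ| = 18.40 ✓; ∠(QZ, ZR) = 90.00° ✓; |ZR| = 26.80 ✓; ∠ZRA = 144.3° ✓; |RA| = 21.30 ✓; ∠RAT = 58.70° ✓; |AT| = 17.30 ✓; ∠ATJ = 128.9° ✓; |TJ| = 24.30 ✗.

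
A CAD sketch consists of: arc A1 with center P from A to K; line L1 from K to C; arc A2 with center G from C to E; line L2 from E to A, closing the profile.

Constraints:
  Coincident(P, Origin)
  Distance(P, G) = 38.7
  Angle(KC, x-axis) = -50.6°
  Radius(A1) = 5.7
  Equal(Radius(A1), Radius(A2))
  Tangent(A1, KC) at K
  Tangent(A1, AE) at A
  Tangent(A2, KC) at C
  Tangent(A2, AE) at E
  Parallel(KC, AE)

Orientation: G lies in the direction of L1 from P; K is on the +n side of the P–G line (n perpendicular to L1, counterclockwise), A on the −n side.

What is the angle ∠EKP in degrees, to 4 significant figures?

73.59°

The slot axis is L1's direction at -50.6°, so u = (cos -50.6°, sin -50.6°) = (0.6347, -0.7727) and n = (−sin -50.6°, cos -50.6°) = (0.7727, 0.6347). P is at the origin and G lies 38.7 along u from P, so G = 38.7·u = (24.56, -29.90). Tangency of A1 to both parallel lines with radius 5.7 puts K and A at P ± 5.7·n: K = (4.405, 3.618), A = (-4.405, -3.618). Equal radii place C and E the same way about G: C = G + 5.7·n = (28.97, -26.29), E = G − 5.7·n = (20.16, -33.52). Then cos ∠EKP = KE·KP / (|KE||KP|), giving 73.59°.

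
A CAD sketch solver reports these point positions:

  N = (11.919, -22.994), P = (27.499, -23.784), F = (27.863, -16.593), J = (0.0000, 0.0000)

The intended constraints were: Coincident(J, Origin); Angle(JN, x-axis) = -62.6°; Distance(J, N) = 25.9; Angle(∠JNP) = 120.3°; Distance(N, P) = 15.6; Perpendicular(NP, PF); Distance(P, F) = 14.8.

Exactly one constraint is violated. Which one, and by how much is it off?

Distance(P, F) = 14.8 — off by 7.60.

J = (0.00, 0.00) ✓; JN at -62.60° ✓; |JN| = 25.90 ✓; ∠JNP = 120.3° ✓; |NP| = 15.60 ✓; ∠(NP, PF) = 90.00° ✓; |PF| = 7.200 ✗.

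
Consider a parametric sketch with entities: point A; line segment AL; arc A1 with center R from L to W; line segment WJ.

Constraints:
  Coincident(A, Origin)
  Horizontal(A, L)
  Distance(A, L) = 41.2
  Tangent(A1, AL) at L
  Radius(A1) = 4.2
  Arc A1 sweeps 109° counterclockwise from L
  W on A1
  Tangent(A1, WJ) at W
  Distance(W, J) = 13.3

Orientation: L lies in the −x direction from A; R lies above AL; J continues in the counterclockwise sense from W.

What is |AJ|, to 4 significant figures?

45.35

A is at the origin; AL is horizontal with |AL| = 41.2 and L on the −x side, so L = (-41.20, 0.000). Tangency of A1 to AL means the radius RL is perpendicular to AL, so R = L + (0, 4.2) = (-41.20, 4.200). On A1, L sits at bearing -90° from R; a 109° counterclockwise sweep puts W at bearing 19°, so W = R + 4.2·(cos 19°, sin 19°) = (-37.23, 5.567). A1 meets WJ tangentially, so RW is at right angles to WJ, so WJ runs along (−sin 19°, cos 19°); with |WJ| = 13.3, J = (-41.56, 18.14). Then |AJ| = |J − A| = 45.35.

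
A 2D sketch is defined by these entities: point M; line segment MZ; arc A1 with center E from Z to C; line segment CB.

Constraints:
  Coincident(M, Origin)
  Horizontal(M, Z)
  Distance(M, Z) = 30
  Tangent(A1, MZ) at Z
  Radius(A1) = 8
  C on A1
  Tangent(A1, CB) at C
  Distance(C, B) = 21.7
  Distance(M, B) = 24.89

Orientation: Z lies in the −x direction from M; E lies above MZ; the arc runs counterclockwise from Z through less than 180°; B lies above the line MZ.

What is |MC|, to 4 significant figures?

23.54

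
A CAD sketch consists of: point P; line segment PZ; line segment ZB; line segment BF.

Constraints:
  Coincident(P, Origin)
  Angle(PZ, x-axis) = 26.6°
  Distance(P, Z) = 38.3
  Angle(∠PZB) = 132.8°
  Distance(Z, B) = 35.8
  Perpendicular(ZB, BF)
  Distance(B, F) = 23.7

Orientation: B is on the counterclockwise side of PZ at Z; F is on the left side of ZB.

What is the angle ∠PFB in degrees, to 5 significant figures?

94.073°

∠PZB = 132.8°, so ZB runs at 26.6° + (180° − 132.8°) = 73.800° from the x-axis; with |ZB| = 35.8, B = Z + 35.8·(cos 73.800°, sin 73.800°) = (44.234, 51.528). The perpendicularity gives BF at right angles to ZB; with |BF| = 23.7 on the left of ZB, F = B + 23.7·(-0.96029, 0.27899) = (21.475, 58.140). Then cos ∠PFB = FP·FB / (|FP||FB|), giving 94.073°.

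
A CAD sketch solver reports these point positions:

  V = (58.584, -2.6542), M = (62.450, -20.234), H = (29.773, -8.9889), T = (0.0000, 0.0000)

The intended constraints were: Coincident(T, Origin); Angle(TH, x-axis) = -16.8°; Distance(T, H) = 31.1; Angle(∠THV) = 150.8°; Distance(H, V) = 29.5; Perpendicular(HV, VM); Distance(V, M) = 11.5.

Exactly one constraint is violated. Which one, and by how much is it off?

Distance(V, M) = 11.5 — off by 6.50.

T = (0.00, 0.00) ✓; TH at -16.80° ✓; |TH| = 31.10 ✓; ∠THV = 150.8° ✓; |HV| = 29.50 ✓; ∠(HV, VM) = 90.00° ✓; |VM| = 18.00 ✗.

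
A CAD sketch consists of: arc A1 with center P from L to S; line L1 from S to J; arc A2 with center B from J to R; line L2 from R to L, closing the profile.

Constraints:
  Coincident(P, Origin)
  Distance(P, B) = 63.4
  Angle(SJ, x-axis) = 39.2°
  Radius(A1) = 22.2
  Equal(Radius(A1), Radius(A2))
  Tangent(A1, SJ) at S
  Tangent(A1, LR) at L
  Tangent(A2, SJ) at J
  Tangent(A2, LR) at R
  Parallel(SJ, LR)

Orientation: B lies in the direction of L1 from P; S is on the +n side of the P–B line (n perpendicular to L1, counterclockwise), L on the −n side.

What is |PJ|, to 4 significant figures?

67.17

Tangency of A1 to both parallel lines with radius 22.2 puts S and L at P ± 22.2·n: S = (-14.03, 17.20), L = (14.03, -17.20). Equal radii place J and R the same way about B: J = B + 22.2·n = (35.10, 57.27), R = B − 22.2·n = (63.16, 22.87). Then |PJ| = |J − P| = 67.17.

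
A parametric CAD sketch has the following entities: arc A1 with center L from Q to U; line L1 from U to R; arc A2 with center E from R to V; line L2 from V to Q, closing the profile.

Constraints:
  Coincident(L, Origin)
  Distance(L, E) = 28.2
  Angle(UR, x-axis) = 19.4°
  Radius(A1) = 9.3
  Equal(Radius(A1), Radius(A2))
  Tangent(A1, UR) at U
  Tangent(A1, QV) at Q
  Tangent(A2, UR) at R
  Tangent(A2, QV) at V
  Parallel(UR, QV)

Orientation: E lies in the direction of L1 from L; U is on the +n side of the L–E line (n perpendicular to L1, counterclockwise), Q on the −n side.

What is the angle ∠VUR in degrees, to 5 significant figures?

33.408°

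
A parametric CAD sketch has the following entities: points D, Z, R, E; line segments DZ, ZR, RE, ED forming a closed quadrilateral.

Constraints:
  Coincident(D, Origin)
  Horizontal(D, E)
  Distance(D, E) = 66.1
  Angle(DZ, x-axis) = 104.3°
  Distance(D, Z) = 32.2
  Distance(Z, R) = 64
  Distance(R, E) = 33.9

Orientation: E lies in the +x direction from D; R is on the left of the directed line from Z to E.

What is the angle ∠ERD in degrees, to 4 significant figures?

77.26°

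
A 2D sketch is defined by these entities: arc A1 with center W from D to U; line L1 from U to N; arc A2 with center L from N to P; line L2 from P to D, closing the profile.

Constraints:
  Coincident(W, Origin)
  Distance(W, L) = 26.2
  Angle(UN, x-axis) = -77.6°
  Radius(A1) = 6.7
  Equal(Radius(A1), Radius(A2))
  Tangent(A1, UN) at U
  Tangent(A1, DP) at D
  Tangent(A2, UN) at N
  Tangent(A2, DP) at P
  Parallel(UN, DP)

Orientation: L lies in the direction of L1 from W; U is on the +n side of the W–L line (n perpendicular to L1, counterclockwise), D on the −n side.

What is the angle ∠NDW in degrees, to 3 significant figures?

62.9°

Tangency of A1 to both parallel lines with radius 6.7 puts U and D at W ± 6.7·n: U = (6.54, 1.44), D = (-6.54, -1.44). Equal radii place N and P the same way about L: N = L + 6.7·n = (12.2, -24.2), P = L − 6.7·n = (-0.918, -27.0). Then cos ∠NDW = DN·DW / (|DN||DW|), giving 62.9°.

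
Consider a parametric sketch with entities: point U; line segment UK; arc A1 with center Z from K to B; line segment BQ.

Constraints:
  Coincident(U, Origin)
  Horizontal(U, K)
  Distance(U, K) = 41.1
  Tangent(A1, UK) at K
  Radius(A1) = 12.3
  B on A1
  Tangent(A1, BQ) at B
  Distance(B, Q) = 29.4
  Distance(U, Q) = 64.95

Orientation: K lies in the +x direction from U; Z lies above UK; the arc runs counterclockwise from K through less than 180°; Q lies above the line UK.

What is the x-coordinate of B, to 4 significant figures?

53.23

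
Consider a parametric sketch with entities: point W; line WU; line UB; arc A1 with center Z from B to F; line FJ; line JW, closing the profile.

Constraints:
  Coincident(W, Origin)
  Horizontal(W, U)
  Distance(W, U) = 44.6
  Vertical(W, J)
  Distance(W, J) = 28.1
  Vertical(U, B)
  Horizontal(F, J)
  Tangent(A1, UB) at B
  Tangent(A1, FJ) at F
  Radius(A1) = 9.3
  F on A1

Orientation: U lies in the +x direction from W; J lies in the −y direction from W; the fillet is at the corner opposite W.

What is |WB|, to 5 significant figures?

48.400

W is at the origin; W and U share the same y with |WU| = 44.6 and U on the +x side, so U = (44.600, 0.0000). W and J share the same x with |WJ| = 28.1 and J on the −y side, so J = (0.0000, -28.100). The virtual corner opposite W is at (44.600, -28.100). The tangent condition forces ZB to be normal to UB and A1 meets FJ tangentially, so ZF is at right angles to FJ, with radius 9.3, so the center Z sits 9.3 in from both sides at Z = (35.300, -18.800). That places the tangent points at B = (44.600, -18.800) on UB and F = (35.300, -28.100) on FJ. Then |WB| = |B − W| = 48.400.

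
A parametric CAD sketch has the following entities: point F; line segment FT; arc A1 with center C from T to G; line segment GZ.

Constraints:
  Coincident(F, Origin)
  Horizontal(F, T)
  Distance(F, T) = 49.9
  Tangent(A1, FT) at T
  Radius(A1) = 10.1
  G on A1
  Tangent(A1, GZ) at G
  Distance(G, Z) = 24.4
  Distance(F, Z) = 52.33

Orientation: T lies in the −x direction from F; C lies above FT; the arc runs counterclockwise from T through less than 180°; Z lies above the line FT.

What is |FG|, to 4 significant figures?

41.03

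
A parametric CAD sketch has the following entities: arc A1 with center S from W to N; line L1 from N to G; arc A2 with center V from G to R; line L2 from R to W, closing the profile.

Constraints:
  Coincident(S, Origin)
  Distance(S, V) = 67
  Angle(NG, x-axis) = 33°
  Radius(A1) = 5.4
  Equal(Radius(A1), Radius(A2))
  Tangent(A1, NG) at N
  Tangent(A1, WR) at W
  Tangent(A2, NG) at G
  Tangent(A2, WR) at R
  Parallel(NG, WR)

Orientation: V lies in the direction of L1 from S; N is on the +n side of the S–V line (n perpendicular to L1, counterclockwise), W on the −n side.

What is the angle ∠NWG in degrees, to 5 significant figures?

80.843°

Tangency of A1 to both parallel lines with radius 5.4 puts N and W at S ± 5.4·n: N = (-2.9411, 4.5288), W = (2.9411, -4.5288). Equal radii place G and R the same way about V: G = V + 5.4·n = (53.250, 41.020), R = V − 5.4·n = (59.132, 31.962). Then cos ∠NWG = WN·WG / (|WN||WG|), giving 80.843°.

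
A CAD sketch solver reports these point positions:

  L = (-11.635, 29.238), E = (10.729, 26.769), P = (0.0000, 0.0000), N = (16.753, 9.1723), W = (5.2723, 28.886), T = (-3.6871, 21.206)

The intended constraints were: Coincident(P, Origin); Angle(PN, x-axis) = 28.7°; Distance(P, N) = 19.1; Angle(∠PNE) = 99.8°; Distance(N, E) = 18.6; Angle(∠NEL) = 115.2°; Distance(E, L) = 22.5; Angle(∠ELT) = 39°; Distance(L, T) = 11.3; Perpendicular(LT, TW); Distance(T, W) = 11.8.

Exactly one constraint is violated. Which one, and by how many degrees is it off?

Perpendicular(LT, TW) — off by 4.10°.

P = (0.00, 0.00) ✓; PN at 28.70° ✓; |PN| = 19.10 ✓; ∠PNE = 99.80° ✓; |NE| = 18.60 ✓; ∠NEL = 115.2° ✓; |EL| = 22.50 ✓; ∠ELT = 39.00° ✓; |LT| = 11.30 ✓; ∠(LT, TW) = 85.90° ✗; |TW| = 11.80 ✓.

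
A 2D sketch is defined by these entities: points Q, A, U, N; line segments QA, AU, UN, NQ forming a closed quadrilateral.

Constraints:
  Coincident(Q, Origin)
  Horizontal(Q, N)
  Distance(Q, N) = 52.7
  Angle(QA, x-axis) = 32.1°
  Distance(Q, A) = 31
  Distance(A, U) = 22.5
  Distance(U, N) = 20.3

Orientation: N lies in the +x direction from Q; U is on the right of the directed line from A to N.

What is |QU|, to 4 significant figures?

33.40

Checks: |AU| = 22.50 ✓; |UN| = 20.30 ✓.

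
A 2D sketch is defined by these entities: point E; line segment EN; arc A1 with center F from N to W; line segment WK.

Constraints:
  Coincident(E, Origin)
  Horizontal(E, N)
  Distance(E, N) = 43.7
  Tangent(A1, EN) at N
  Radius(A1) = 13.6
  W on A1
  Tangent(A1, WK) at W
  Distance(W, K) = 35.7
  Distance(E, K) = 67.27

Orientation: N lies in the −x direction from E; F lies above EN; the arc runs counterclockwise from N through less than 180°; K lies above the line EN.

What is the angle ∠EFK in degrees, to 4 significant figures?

106.1°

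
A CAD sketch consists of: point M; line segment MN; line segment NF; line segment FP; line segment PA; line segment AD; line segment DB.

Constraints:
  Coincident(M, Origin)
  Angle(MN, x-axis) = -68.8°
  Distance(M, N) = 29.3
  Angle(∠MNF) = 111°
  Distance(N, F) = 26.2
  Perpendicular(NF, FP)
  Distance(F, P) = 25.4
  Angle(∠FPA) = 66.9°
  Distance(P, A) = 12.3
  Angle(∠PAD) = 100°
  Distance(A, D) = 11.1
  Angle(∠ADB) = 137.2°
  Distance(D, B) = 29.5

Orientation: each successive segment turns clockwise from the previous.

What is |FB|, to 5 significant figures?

17.035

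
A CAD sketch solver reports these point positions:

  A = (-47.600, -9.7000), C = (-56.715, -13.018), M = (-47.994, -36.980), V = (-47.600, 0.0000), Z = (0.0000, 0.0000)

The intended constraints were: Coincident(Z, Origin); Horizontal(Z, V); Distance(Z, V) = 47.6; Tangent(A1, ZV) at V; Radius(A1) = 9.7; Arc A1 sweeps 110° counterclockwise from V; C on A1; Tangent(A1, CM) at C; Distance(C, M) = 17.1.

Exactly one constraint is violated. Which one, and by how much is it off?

Distance(C, M) = 17.1 — off by 8.40.

Z = (0.00, 0.00) ✓; Z.y = 0.00, V.y = 0.00 ✓; |ZV| = 47.60 ✓; ∠(AV, VZ) = 90.00° ✓; |AV| = 9.700 ✓; bearing(A→C) − bearing(A→V) = 110.0° ✓; |AC| = 9.700 ✓; ∠(AC, CM) = 90.00° ✓; |CM| = 25.50 ✗.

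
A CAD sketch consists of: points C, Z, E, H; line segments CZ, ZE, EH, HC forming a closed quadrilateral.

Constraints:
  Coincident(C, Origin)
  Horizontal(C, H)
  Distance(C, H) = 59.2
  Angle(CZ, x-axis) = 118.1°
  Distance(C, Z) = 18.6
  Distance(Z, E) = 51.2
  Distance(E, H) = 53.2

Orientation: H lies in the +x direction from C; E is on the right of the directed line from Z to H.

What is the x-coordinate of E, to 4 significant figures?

14.67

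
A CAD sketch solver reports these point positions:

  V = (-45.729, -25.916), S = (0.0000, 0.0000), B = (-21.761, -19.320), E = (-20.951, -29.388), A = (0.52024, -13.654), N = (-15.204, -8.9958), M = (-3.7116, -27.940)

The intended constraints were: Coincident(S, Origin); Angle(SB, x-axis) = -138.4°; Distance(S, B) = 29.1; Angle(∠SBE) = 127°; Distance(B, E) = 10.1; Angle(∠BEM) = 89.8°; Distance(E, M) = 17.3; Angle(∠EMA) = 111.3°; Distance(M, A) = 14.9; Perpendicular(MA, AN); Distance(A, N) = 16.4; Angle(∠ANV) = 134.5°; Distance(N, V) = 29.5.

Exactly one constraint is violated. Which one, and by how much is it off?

Distance(N, V) = 29.5 — off by 5.40.

S = (0.00, 0.00) ✓; SB at -138.4° ✓; |SB| = 29.10 ✓; ∠SBE = 127.0° ✓; |BE| = 10.10 ✓; ∠BEM = 89.80° ✓; |EM| = 17.30 ✓; ∠EMA = 111.3° ✓; |MA| = 14.90 ✓; ∠(MA, AN) = 90.00° ✓; |AN| = 16.40 ✓; ∠ANV = 134.5° ✓; |NV| = 34.90 ✗.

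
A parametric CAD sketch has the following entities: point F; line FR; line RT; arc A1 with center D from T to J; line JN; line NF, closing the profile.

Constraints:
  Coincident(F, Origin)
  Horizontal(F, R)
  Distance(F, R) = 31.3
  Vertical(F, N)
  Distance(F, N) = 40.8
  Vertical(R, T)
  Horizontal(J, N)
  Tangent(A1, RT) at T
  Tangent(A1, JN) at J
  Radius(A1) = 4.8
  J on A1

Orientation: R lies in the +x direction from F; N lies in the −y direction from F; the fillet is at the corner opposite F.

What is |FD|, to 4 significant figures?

44.70

F is at the origin; FR is horizontal with |FR| = 31.3 and R on the +x side, so R = (31.30, 0.000). FN is vertical with |FN| = 40.8 and N on the −y side, so N = (0.000, -40.80). The virtual corner opposite F is at (31.30, -40.80). Tangency of A1 to RT means the radius DT is perpendicular to RT and A1 meets JN tangentially, so DJ is at right angles to JN, with radius 4.8, so the center D sits 4.8 in from both sides at D = (26.50, -36.00). Then |FD| = |D − F| = 44.70.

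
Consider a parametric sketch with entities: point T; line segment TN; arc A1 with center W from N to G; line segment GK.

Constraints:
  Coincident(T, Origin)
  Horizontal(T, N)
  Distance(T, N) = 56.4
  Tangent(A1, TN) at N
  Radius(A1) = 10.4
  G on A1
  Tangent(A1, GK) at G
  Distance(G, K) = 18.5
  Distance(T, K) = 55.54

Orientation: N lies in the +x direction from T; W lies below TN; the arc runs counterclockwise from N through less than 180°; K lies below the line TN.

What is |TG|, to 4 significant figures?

47.31

Checks: |WG| = 10.40 ✓; ∠(WG, GK) = 90.00° ✓; |GK| = 18.50 ✓; |TK| = 55.54 ✓.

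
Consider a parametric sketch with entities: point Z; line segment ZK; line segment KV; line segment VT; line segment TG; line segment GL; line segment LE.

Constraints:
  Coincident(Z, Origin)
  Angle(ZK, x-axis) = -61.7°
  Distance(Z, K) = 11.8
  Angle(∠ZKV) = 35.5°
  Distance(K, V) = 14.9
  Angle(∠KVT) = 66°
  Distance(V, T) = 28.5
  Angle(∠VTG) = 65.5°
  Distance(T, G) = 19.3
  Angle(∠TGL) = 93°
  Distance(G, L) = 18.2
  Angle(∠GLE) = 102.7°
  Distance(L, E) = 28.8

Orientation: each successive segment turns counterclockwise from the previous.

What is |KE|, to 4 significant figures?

31.24

Z is at the origin; ZK runs at -61.7° with length 11.8, so K = (5.594, -10.39). ∠ZKV = 35.5° gives KV at 82.80° from the x-axis; with |KV| = 14.9, V = (7.462, 4.393). ∠KVT = 66.0° gives VT at -163.2° from the x-axis; with |VT| = 28.5, T = (-19.82, -3.845). ∠VTG = 65.5° gives TG at -48.70° from the x-axis; with |TG| = 19.3, G = (-7.084, -18.34). ∠TGL = 93.0° gives GL at 38.30° from the x-axis; with |GL| = 18.2, L = (7.199, -7.064). ∠GLE = 102.7° gives LE at 115.6° from the x-axis; with |LE| = 28.8, E = (-5.245, 18.91). Then |KE| = |E − K| = 31.24.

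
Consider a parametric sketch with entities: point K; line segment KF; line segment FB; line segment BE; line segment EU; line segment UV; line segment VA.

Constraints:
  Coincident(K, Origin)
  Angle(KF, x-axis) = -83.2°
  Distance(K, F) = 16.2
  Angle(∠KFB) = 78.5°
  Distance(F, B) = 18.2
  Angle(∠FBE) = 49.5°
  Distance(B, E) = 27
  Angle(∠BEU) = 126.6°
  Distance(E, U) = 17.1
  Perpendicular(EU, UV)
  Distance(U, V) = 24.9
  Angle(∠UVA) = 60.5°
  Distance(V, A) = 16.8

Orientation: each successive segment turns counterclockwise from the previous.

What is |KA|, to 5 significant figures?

12.716

K is at the origin; KF runs at -83.2° with length 16.2, so F = (1.9181, -16.086). ∠KFB = 78.5° gives FB at 18.300° from the x-axis; with |FB| = 18.2, B = (19.198, -10.371). ∠FBE = 49.5° gives BE at 148.80° from the x-axis; with |BE| = 27.0, E = (-3.8971, 3.6154). ∠BEU = 126.6° gives EU at -157.80° from the x-axis; with |EU| = 17.1, U = (-19.730, -2.8457). The perpendicularity gives UV at right angles to EU, so UV runs at -67.800°; with |UV| = 24.9, V = (-10.321, -25.900). ∠UVA = 60.5° gives VA at 51.700° from the x-axis; with |VA| = 16.8, A = (0.090989, -12.716). Then |KA| = |A − K| = 12.716.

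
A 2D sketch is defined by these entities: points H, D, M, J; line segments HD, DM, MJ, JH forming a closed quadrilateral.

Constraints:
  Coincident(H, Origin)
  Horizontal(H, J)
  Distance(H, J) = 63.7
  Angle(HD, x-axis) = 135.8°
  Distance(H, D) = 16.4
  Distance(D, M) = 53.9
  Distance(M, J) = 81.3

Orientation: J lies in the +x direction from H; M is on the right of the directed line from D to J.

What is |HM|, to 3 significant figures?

42.5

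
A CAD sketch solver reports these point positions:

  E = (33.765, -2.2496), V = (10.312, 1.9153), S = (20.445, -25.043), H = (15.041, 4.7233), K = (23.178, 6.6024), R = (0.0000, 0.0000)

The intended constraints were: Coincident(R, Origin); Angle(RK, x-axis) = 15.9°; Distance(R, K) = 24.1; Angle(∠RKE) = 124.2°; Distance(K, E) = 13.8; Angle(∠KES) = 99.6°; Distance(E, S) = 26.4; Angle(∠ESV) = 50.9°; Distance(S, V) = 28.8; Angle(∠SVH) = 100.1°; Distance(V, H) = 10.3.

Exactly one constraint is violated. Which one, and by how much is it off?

Distance(V, H) = 10.3 — off by 4.80.

R = (0.00, 0.00) ✓; RK at 15.90° ✓; |RK| = 24.10 ✓; ∠RKE = 124.2° ✓; |KE| = 13.80 ✓; ∠KES = 99.60° ✓; |ES| = 26.40 ✓; ∠ESV = 50.90° ✓; |SV| = 28.80 ✓; ∠SVH = 100.1° ✓; |VH| = 5.500 ✗.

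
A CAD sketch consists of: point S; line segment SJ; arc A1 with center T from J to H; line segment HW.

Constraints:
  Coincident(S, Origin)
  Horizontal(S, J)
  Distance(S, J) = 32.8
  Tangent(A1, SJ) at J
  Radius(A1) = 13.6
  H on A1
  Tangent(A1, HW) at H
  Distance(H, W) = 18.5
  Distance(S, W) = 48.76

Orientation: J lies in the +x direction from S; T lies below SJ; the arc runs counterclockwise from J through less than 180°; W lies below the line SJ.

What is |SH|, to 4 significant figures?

30.45

Checks: S.y = 0.00, J.y = 0.00 ✓; |TH| = 13.60 ✓; ∠(TH, HW) = 90.00° ✓; |HW| = 18.50 ✓; |SW| = 48.76 ✓.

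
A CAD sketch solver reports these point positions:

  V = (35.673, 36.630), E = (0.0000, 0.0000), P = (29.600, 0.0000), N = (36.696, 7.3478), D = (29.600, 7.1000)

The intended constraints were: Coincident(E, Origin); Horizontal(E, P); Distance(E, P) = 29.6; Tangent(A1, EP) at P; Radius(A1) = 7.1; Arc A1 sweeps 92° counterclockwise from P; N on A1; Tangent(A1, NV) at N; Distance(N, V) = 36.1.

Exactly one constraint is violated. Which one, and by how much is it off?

Distance(N, V) = 36.1 — off by 6.80.

E = (0.00, 0.00) ✓; E.y = 0.00, P.y = 0.00 ✓; |EP| = 29.60 ✓; ∠(DP, PE) = 90.00° ✓; |DP| = 7.100 ✓; bearing(D→N) − bearing(D→P) = 92.00° ✓; |DN| = 7.100 ✓; ∠(DN, NV) = 90.00° ✓; |NV| = 29.30 ✗.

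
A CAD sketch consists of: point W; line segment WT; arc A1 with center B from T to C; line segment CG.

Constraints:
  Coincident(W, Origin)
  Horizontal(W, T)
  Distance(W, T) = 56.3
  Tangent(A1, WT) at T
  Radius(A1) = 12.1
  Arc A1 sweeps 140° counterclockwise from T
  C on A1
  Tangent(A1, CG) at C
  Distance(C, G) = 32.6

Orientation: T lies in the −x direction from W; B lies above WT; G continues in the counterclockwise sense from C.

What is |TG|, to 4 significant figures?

45.68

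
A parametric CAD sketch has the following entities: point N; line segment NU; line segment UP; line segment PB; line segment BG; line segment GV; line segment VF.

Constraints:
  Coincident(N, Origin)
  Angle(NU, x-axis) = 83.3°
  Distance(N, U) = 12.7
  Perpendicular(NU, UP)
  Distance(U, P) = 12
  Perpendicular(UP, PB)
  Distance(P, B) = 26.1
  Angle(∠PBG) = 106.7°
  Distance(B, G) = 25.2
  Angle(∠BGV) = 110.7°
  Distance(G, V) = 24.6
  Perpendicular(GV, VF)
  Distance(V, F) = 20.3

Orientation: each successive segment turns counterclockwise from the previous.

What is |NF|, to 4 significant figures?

15.69

N is at the origin; NU runs at 83.3° with length 12.7, so U = (1.482, 12.61). NU is perpendicular to UP, so UP runs at 173.3°; with |UP| = 12.0, P = (-10.44, 14.01). The perpendicularity gives PB at right angles to UP, so PB runs at -96.70°; with |PB| = 26.1, B = (-13.48, -11.91). ∠PBG = 106.7° gives BG at -23.40° from the x-axis; with |BG| = 25.2, G = (9.646, -21.92). ∠BGV = 110.7° gives GV at 45.90° from the x-axis; with |GV| = 24.6, V = (26.77, -4.251). GV ⟂ VF, so VF runs at 135.9°; with |VF| = 20.3, F = (12.19, 9.876). Then |NF| = |F − N| = 15.69.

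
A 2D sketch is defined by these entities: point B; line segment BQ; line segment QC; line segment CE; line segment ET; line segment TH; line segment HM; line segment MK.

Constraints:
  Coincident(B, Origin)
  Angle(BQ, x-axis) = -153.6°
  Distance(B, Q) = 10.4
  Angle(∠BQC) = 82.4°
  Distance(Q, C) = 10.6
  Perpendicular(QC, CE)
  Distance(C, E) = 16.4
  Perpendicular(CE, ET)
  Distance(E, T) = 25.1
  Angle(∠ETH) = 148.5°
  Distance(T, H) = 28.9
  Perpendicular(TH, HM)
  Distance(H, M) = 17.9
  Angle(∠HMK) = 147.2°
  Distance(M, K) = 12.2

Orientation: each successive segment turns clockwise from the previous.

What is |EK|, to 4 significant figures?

46.21

B is at the origin; BQ runs at -153.6° with length 10.4, so Q = (-9.315, -4.624). ∠BQC = 82.4° gives QC at 108.8° from the x-axis; with |QC| = 10.6, C = (-12.73, 5.410). QC ⟂ CE, so CE runs at 18.80°; with |CE| = 16.4, E = (2.794, 10.70). CE is perpendicular to ET, so ET runs at -71.20°; with |ET| = 25.1, T = (10.88, -13.07). ∠ETH = 148.5° gives TH at -102.7° from the x-axis; with |TH| = 28.9, H = (4.529, -41.26). TH ⟂ HM, so HM runs at 167.3°; with |HM| = 17.9, M = (-12.93, -37.32). ∠HMK = 147.2° gives MK at 134.5° from the x-axis; with |MK| = 12.2, K = (-21.48, -28.62). Then |EK| = |K − E| = 46.21.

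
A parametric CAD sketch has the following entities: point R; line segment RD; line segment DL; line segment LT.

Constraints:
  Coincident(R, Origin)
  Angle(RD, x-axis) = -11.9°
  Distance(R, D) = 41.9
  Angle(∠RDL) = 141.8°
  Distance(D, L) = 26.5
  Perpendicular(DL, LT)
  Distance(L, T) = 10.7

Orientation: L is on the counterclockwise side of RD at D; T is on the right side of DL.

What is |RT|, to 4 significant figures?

69.80

R is at the origin; RD runs at -11.9° with length 41.9, so D = 41.9·(cos -11.9°, sin -11.9°) = (41.00, -8.640). ∠RDL = 141.8°, so DL runs at -11.9° + (180° − 141.8°) = 26.30° from the x-axis; with |DL| = 26.5, L = D + 26.5·(cos 26.30°, sin 26.30°) = (64.76, 3.101). DL ⟂ LT; with |LT| = 10.7 on the right of DL, T = L + 10.7·(0.4431, -0.8965) = (69.50, -6.491). Then |RT| = |T − R| = 69.80.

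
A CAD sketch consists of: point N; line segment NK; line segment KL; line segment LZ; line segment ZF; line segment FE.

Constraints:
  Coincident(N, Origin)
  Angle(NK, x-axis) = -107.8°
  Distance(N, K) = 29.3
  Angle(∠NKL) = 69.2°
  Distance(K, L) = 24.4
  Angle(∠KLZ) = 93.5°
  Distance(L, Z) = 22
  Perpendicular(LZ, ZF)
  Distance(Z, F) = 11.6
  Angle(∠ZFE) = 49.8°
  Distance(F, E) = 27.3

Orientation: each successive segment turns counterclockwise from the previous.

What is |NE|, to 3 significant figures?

33.3

N is at the origin; NK runs at -107.8° with length 29.3, so K = (-8.96, -27.9). ∠NKL = 69.2° gives KL at 3.00° from the x-axis; with |KL| = 24.4, L = (15.4, -26.6). ∠KLZ = 93.5° gives LZ at 89.5° from the x-axis; with |LZ| = 22.0, Z = (15.6, -4.62). LZ ⟂ ZF, so ZF runs at 180°; with |ZF| = 11.6, F = (4.00, -4.52). ∠ZFE = 49.8° gives FE at -50.3° from the x-axis; with |FE| = 27.3, E = (21.4, -25.5). Then |NE| = |E − N| = 33.3.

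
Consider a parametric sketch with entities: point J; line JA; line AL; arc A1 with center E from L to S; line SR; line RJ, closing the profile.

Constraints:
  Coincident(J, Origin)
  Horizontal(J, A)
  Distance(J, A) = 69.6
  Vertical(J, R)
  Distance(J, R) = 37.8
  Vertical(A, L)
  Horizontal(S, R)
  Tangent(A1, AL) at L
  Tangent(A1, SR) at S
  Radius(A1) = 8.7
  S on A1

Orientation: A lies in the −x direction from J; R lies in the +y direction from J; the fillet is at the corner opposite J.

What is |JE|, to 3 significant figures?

67.5

J is at the origin; J and A share the same y with |JA| = 69.6 and A on the −x side, so A = (-69.6, 0.00). J and R share the same x with |JR| = 37.8 and R on the +y side, so R = (0.00, 37.8). The virtual corner opposite J is at (-69.6, 37.8). A1 meets AL tangentially, so EL is at right angles to AL and the tangent condition forces ES to be normal to SR, with radius 8.7, so the center E sits 8.7 in from both sides at E = (-60.9, 29.1). Then |JE| = |E − J| = 67.5.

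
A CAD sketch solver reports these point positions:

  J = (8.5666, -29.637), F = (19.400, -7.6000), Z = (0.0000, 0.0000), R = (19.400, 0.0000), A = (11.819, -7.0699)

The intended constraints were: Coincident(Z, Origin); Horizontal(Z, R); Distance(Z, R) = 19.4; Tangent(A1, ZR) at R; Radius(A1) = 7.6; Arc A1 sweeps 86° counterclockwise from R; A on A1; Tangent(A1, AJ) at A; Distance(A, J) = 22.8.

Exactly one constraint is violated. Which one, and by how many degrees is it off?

Tangent(A1, AJ) at A — off by 4.20°.

Z = (0.00, 0.00) ✓; Z.y = 0.00, R.y = 0.00 ✓; |ZR| = 19.40 ✓; ∠(FR, RZ) = 90.00° ✓; |FR| = 7.600 ✓; bearing(F→A) − bearing(F→R) = 86.00° ✓; |FA| = 7.600 ✓; ∠(FA, AJ) = 94.20° ✗; |AJ| = 22.80 ✓.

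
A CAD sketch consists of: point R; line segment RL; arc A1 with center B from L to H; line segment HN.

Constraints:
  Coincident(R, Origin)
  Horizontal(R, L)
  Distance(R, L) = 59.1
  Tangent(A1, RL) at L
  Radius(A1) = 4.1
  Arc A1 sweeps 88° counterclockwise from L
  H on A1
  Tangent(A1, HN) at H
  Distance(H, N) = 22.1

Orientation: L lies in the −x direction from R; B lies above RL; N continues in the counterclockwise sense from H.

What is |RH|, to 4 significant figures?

55.14

R is at the origin; R and L share the same y with |RL| = 59.1 and L on the −x side, so L = (-59.10, 0.000). The tangent condition forces BL to be normal to RL, so B = L + (0, 4.1) = (-59.10, 4.100). On A1, L sits at bearing -90° from B; an 88° counterclockwise sweep puts H at bearing -2°, so H = B + 4.1·(cos -2°, sin -2°) = (-55.00, 3.957). Then |RH| = |H − R| = 55.14.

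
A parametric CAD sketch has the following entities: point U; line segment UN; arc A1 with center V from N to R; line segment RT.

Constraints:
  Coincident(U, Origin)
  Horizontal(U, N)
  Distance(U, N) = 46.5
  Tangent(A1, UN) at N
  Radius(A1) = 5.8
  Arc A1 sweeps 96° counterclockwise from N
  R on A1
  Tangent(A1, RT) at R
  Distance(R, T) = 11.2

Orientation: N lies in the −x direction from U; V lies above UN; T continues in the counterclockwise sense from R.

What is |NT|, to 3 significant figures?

18.1

U is at the origin; U and N share the same y with |UN| = 46.5 and N on the −x side, so N = (-46.5, 0.00). A1 meets UN tangentially, so VN is at right angles to UN, so V = N + (0, 5.8) = (-46.5, 5.80). On A1, N sits at bearing -90° from V; a 96° counterclockwise sweep puts R at bearing 6°, so R = V + 5.8·(cos 6°, sin 6°) = (-40.7, 6.41). The tangent condition forces VR to be normal to RT, so RT runs along (−sin 6°, cos 6°); with |RT| = 11.2, T = (-41.9, 17.5). Then |NT| = |T − N| = 18.1.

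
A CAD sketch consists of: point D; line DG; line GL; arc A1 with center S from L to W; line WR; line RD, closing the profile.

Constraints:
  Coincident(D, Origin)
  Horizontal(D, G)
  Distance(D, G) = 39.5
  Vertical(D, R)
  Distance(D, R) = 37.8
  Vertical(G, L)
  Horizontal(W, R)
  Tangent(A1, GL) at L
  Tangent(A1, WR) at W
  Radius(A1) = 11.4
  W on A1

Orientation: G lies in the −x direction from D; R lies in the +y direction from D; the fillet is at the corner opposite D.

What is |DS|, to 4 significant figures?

38.56

D is at the origin; DG is horizontal with |DG| = 39.5 and G on the −x side, so G = (-39.50, 0.000). D and R share the same x with |DR| = 37.8 and R on the +y side, so R = (0.000, 37.80). The virtual corner opposite D is at (-39.50, 37.80). Tangency of A1 to GL means the radius SL is perpendicular to GL and since A1 is tangent to WR there, SW ⟂ WR, with radius 11.4, so the center S sits 11.4 in from both sides at S = (-28.10, 26.40). Then |DS| = |S − D| = 38.56.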